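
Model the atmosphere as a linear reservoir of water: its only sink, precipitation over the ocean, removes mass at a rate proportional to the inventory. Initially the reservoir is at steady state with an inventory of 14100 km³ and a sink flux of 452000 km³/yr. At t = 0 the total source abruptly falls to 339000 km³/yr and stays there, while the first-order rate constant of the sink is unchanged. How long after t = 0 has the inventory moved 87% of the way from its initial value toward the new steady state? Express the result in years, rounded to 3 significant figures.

0.0636 yr

τ = M₀/F₀ = 14100/452000 = 0.03119 yr.
The remaining gap fraction is e^(−t/τ); 87% covered ⇒ e^(−t/τ) = 0.130.
t = −τ ln(0.130) = 0.03119 × 2.040 = 0.06364 yr.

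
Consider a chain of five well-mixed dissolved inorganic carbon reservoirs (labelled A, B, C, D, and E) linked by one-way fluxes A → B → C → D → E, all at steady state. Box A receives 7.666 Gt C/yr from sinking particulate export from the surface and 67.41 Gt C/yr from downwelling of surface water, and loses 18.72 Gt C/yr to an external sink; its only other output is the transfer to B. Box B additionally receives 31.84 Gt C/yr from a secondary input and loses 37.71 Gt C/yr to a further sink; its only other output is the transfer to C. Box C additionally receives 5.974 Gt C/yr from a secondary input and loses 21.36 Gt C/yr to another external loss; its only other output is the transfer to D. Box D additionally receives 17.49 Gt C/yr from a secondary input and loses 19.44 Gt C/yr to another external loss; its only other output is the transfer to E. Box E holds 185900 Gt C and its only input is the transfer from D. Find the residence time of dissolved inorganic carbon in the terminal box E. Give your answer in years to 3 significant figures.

Box A: F(A→B) = (7.666 + 67.41) − 18.72 = 56.356 Gt C/yr.
Box B: F(B→C) = (56.356 + 31.84) − 37.71 = 50.486 Gt C/yr.
Box C: F(C→D) = (50.486 + 5.974) − 21.36 = 35.100 Gt C/yr.
Box D: F(D→E) = (35.100 + 17.49) − 19.44 = 33.150 Gt C/yr.
Box E throughput = its input = 33.150 Gt C/yr; τ = 185900 / 33.150 = 5608 yr.

5610 yr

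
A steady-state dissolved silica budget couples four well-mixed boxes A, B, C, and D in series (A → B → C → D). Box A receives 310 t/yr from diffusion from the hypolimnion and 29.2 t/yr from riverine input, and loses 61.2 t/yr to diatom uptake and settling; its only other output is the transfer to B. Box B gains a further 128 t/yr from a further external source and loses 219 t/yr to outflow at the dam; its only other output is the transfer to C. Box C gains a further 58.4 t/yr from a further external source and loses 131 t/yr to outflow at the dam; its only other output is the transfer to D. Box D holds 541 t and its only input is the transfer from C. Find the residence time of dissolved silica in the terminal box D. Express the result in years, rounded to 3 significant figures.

4.73 yr

Box A: F(A→B) = (310 + 29.2) − 61.2 = 278.00 t/yr.
Box B: F(B→C) = (278.00 + 128) − 219 = 187.00 t/yr.
Box C: F(C→D) = (187.00 + 58.4) − 131 = 114.40 t/yr.
Box D throughput = its input = 114.40 t/yr; τ = 541 / 114.40 = 4.729 yr.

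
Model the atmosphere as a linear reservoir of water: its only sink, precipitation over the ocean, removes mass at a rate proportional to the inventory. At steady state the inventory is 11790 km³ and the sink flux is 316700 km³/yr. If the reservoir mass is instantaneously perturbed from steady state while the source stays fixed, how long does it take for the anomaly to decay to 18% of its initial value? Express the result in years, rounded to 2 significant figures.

0.064 yr

For a linear reservoir the anomaly decays as exp(−t/τ) with τ = M/F = 11790/316700 = 0.03723 yr.
exp(−t/τ) = 0.18 ⇒ t = −τ ln(0.18) = 0.03723 × 1.715 = 0.06384 yr.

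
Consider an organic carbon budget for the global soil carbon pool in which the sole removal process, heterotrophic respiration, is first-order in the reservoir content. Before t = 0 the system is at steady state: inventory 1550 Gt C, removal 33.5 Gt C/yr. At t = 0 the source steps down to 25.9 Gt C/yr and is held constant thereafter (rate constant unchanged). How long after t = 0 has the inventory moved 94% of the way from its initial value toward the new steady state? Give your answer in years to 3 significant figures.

130 yr

τ = M₀/F₀ = 1550/33.5 = 46.27 yr.
The remaining gap fraction is e^(−t/τ); 94% covered ⇒ e^(−t/τ) = 0.0600.
t = −τ ln(0.0600) = 46.27 × 2.813 = 130.2 yr.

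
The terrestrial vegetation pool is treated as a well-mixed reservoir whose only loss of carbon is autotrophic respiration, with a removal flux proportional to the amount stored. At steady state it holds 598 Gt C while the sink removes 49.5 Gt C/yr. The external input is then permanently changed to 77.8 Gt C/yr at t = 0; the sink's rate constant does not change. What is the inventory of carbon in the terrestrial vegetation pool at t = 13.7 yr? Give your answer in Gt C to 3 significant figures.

830 Gt C

Residence time τ = M₀/F₀ = 12.08 yr. The eventual steady state is M_∞ = M₀·(F₁/F₀) = 598 × 77.8/49.5 = 939.89 Gt C.
The anomaly ΔM(t) = M(t) − M_∞ decays as ΔM₀·e^(−t/τ) with ΔM₀ = 598 − 939.89 = −341.9 Gt C.
At t = 13.7 yr, e^(−t/τ) = e^(−1.134) = 0.3217, so ΔM = −110.0 Gt C and M = 939.89 − 110.0 = 829.89 Gt C.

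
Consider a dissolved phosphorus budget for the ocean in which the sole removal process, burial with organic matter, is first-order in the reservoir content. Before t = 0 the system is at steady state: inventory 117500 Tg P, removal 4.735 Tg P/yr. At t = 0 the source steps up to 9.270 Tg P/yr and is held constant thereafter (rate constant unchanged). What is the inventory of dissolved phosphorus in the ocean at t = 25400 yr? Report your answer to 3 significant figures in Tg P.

τ = M₀/F₀ = 117500/4.735 = 24820 yr; rate constant k = 1/τ.
New steady state M_∞ = F₁/k = F₁·τ = 9.270 × 24820 = 230040 Tg P.
M(t) = M_∞ + (M₀ − M_∞)·e^(−t/τ); t/τ = 25400/24820 = 1.024, so e^(−t/τ) = 0.3593.
M(t) = 230040 − 112500 × 0.3593 = 189600 Tg P.

190000 Tg P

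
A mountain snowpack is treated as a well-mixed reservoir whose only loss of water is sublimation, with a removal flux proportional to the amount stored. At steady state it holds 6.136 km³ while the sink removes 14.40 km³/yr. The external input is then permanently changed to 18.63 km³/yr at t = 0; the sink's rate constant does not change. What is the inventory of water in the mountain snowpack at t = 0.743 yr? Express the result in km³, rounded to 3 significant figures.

7.62 km³

The sink rate constant is k = F₀/M₀ = 14.40/6.136 = 2.347 yr⁻¹.
Solving dM/dt = F₁ − kM with M(0) = M₀ gives M(t) = F₁/k + (M₀ − F₁/k)·e^(−kt).
F₁/k = 18.63/2.347 = 7.9384 km³; kt = 2.347 × 0.743 = 1.744, e^(−kt) = 0.1749.
M(0.743) = 7.9384 + (6.136 − 7.9384) × 0.1749 = 7.9384 − 0.3152 = 7.6232 km³.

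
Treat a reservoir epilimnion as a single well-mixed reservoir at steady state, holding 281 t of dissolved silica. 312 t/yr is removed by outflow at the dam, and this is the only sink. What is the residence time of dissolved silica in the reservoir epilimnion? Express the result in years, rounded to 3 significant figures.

0.901 yr

τ = M / F = 281 / 312 = 0.9006 yr.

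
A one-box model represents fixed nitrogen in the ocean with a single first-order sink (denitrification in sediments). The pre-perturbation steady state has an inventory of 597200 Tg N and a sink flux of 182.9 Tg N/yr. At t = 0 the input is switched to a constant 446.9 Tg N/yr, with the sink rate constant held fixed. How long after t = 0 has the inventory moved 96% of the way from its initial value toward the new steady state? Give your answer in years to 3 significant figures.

τ = M₀/F₀ = 597200/182.9 = 3265 yr.
The remaining gap fraction is e^(−t/τ); 96% covered ⇒ e^(−t/τ) = 0.0400.
t = −τ ln(0.0400) = 3265 × 3.219 = 10510 yr.

10500 yr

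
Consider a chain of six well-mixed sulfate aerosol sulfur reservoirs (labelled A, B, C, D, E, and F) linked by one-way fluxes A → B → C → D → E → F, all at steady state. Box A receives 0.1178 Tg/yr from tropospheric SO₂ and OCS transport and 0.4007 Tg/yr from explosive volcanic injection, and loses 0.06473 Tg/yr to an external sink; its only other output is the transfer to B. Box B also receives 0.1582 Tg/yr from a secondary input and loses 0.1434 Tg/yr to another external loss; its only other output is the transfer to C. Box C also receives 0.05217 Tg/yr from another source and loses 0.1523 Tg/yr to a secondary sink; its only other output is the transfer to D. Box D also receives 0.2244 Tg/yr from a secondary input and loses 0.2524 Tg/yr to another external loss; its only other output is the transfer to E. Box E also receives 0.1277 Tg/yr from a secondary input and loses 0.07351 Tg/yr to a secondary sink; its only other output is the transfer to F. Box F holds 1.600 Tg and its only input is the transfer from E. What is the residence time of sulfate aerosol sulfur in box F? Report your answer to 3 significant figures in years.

Box A: F(A→B) = (0.1178 + 0.4007) − 0.06473 = 0.45377 Tg/yr.
Box B: F(B→C) = (0.45377 + 0.1582) − 0.1434 = 0.46857 Tg/yr.
Box C: F(C→D) = (0.46857 + 0.05217) − 0.1523 = 0.36844 Tg/yr.
Box D: F(D→E) = (0.36844 + 0.2244) − 0.2524 = 0.34044 Tg/yr.
Box E: F(E→F) = (0.34044 + 0.1277) − 0.07351 = 0.39463 Tg/yr.
Box F throughput = its input = 0.39463 Tg/yr; τ = 1.600 / 0.39463 = 4.054 yr.

4.05 yr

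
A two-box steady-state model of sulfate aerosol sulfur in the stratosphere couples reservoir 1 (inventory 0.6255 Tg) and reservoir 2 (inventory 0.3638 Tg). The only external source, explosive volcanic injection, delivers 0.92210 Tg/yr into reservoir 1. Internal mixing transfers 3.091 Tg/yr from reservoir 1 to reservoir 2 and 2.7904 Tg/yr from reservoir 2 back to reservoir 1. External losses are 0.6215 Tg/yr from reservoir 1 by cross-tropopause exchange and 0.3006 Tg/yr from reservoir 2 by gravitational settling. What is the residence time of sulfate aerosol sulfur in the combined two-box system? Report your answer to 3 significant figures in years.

1.07 yr

Residence time in the combined system uses the total inventory and the total *external* removal — internal exchanges between the two boxes cancel.
M_total = 0.6255 + 0.3638 = 0.98930 Tg.
ΣF_external_out = 0.6215 + 0.3006 = 0.92210 Tg/yr.
τ = M_total / ΣF_ext = 0.98930 / 0.92210 = 1.073 yr.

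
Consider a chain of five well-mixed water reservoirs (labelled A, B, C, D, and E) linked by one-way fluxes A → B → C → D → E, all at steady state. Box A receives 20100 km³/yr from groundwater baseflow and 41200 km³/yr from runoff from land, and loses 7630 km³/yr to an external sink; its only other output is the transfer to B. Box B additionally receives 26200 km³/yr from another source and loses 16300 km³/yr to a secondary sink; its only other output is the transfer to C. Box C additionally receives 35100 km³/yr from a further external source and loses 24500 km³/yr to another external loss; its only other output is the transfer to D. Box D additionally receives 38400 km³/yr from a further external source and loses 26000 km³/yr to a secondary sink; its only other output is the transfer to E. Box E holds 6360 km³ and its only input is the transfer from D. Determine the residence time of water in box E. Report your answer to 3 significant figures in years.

Box A: F(A→B) = (20100 + 41200) − 7630 = 53670 km³/yr.
Box B: F(B→C) = (53670 + 26200) − 16300 = 63570 km³/yr.
Box C: F(C→D) = (63570 + 35100) − 24500 = 74170 km³/yr.
Box D: F(D→E) = (74170 + 38400) − 26000 = 86570 km³/yr.
Box E throughput = its input = 86570 km³/yr; τ = 6360 / 86570 = 0.07347 yr.

0.0735 yr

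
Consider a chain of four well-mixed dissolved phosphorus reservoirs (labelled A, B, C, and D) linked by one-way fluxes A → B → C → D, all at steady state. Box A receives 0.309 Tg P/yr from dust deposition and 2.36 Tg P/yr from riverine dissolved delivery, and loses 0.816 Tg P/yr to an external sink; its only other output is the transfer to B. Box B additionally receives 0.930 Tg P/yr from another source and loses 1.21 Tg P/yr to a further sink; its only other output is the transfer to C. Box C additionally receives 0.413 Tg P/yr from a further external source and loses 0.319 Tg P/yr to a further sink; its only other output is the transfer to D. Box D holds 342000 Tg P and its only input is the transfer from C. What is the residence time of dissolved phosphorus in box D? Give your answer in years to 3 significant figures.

205000 yr

Box A: F(A→B) = (0.309 + 2.36) − 0.816 = 1.8530 Tg P/yr.
Box B: F(B→C) = (1.8530 + 0.930) − 1.21 = 1.5730 Tg P/yr.
Box C: F(C→D) = (1.5730 + 0.413) − 0.319 = 1.6670 Tg P/yr.
Box D throughput = its input = 1.6670 Tg P/yr; τ = 342000 / 1.6670 = 205200 yr.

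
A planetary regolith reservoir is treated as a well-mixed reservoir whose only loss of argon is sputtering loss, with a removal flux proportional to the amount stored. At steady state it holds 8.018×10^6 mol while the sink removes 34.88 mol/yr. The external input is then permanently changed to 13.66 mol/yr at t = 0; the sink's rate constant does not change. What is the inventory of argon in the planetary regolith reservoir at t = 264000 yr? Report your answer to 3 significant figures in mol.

The sink rate constant is k = F₀/M₀ = 34.88/8.018×10^6 = 4.350×10^-6 yr⁻¹.
Solving dM/dt = F₁ − kM with M(0) = M₀ gives M(t) = F₁/k + (M₀ − F₁/k)·e^(−kt).
F₁/k = 13.66/4.350×10^-6 = 3.1401×10^6 mol; kt = 4.350×10^-6 × 264000 = 1.148, e^(−kt) = 0.3171.
M(264000) = 3.1401×10^6 + (8.018×10^6 − 3.1401×10^6) × 0.3171 = 3.1401×10^6 + 1.547×10^6 = 4.6870×10^6 mol.

4.69×10^6 mol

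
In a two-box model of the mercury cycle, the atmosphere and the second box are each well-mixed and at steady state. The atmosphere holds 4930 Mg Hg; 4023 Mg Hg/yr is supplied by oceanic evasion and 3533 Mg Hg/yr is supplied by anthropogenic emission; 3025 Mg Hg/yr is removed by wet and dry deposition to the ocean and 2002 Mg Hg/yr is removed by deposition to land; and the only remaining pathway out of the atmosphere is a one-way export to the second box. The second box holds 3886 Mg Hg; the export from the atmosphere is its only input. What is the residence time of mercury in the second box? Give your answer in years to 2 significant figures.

1.5 yr

Balance the atmosphere: ΣF_in = 4023 + 3533 = 7556.0 Mg Hg/yr.
Export to the second box = ΣF_in − (3025 + 2002) = 2529.0 Mg Hg/yr.
At steady state the output of the second box equals its input, 2529.0 Mg Hg/yr.
τ = M / F = 3886 / 2529.0 = 1.537 yr.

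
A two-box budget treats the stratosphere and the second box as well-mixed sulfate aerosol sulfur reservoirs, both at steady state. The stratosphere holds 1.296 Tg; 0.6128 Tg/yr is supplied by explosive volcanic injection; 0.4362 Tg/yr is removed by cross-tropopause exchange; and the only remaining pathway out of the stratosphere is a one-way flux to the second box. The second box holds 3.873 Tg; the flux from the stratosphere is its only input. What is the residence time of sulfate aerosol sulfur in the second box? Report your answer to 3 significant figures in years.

Balance the stratosphere: ΣF_in = 0.61280 Tg/yr.
Flux to the second box = ΣF_in − (0.4362) = 0.17660 Tg/yr.
At steady state the output of the second box equals its input, 0.17660 Tg/yr.
τ = M / F = 3.873 / 0.17660 = 21.93 yr.

21.9 yr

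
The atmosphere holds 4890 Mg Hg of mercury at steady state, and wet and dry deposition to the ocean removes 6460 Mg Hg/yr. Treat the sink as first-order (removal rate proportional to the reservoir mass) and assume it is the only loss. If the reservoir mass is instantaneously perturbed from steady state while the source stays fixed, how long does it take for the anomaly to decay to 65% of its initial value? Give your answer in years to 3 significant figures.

For a linear reservoir the anomaly decays as exp(−t/τ) with τ = M/F = 4890/6460 = 0.7570 yr.
exp(−t/τ) = 0.65 ⇒ t = −τ ln(0.65) = 0.7570 × 0.4308 = 0.3261 yr.

0.326 yr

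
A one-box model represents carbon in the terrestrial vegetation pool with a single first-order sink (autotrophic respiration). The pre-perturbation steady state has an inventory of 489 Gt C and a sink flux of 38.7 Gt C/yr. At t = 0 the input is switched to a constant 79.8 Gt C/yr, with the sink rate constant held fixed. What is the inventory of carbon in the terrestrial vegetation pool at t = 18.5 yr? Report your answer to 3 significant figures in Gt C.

The sink rate constant is k = F₀/M₀ = 38.7/489 = 0.07914 yr⁻¹.
Solving dM/dt = F₁ − kM with M(0) = M₀ gives M(t) = F₁/k + (M₀ − F₁/k)·e^(−kt).
F₁/k = 79.8/0.07914 = 1008.3 Gt C; kt = 0.07914 × 18.5 = 1.464, e^(−kt) = 0.2313.
M(18.5) = 1008.3 + (489 − 1008.3) × 0.2313 = 1008.3 − 120.1 = 888.21 Gt C.

888 Gt C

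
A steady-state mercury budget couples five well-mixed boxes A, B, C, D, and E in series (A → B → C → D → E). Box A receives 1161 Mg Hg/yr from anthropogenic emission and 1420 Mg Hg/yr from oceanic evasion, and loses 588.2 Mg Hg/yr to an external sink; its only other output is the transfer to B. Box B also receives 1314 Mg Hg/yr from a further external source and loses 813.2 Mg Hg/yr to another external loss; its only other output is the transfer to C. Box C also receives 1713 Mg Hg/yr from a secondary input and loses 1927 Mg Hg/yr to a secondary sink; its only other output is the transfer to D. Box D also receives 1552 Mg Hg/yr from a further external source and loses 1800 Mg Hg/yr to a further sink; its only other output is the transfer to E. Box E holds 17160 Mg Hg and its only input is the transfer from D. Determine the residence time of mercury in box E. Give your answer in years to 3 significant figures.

Box A: F(A→B) = (1161 + 1420) − 588.2 = 1992.8 Mg Hg/yr.
Box B: F(B→C) = (1992.8 + 1314) − 813.2 = 2493.6 Mg Hg/yr.
Box C: F(C→D) = (2493.6 + 1713) − 1927 = 2279.6 Mg Hg/yr.
Box D: F(D→E) = (2279.6 + 1552) − 1800 = 2031.6 Mg Hg/yr.
Box E throughput = its input = 2031.6 Mg Hg/yr; τ = 17160 / 2031.6 = 8.447 yr.

8.45 yr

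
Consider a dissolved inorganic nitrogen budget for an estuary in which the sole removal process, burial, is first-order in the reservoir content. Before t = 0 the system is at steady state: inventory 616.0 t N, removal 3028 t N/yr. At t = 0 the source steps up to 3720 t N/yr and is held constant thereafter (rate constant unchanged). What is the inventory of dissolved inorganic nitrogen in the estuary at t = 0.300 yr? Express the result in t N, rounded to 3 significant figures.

725 t N

Residence time τ = M₀/F₀ = 0.2034 yr. The eventual steady state is M_∞ = M₀·(F₁/F₀) = 616.0 × 3720/3028 = 756.78 t N.
The anomaly ΔM(t) = M(t) − M_∞ decays as ΔM₀·e^(−t/τ) with ΔM₀ = 616.0 − 756.78 = −140.8 t N.
At t = 0.300 yr, e^(−t/τ) = e^(−1.475) = 0.2289, so ΔM = −32.22 t N and M = 756.78 − 32.22 = 724.56 t N.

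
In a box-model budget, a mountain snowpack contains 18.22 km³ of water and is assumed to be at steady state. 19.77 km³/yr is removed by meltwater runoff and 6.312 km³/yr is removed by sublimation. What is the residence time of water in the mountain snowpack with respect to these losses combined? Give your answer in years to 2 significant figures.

Total removal = 19.77 + 6.312 = 26.082 km³/yr.
τ = M / ΣF_out = 18.22 / 26.082 = 0.6986 yr.

0.70 yr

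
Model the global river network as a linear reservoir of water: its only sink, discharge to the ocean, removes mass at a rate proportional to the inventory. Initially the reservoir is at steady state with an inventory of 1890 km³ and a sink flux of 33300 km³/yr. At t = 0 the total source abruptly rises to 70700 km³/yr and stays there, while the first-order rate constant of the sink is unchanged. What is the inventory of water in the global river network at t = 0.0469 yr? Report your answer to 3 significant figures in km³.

3080 km³

Residence time τ = M₀/F₀ = 0.05676 yr. The eventual steady state is M_∞ = M₀·(F₁/F₀) = 1890 × 70700/33300 = 4012.7 km³.
The anomaly ΔM(t) = M(t) − M_∞ decays as ΔM₀·e^(−t/τ) with ΔM₀ = 1890 − 4012.7 = −2123 km³.
At t = 0.0469 yr, e^(−t/τ) = e^(−0.8263) = 0.4377, so ΔM = −929.0 km³ and M = 4012.7 − 929.0 = 3083.7 km³.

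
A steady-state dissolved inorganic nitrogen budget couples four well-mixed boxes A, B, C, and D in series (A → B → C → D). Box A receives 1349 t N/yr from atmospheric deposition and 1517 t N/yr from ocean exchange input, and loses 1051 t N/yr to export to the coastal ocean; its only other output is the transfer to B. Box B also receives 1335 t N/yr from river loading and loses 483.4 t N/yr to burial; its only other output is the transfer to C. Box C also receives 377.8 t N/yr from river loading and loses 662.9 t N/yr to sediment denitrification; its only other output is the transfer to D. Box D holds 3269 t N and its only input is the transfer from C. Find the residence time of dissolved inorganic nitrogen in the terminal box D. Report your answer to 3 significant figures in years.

Box A: F(A→B) = (1349 + 1517) − 1051 = 1815.0 t N/yr.
Box B: F(B→C) = (1815.0 + 1335) − 483.4 = 2666.6 t N/yr.
Box C: F(C→D) = (2666.6 + 377.8) − 662.9 = 2381.5 t N/yr.
Box D throughput = its input = 2381.5 t N/yr; τ = 3269 / 2381.5 = 1.373 yr.

1.37 yr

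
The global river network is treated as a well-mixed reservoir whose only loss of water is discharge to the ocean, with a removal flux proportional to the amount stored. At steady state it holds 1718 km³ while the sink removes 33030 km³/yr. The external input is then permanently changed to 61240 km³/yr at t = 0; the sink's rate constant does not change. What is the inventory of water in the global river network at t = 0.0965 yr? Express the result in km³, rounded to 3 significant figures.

Residence time τ = M₀/F₀ = 0.05201 yr. The eventual steady state is M_∞ = M₀·(F₁/F₀) = 1718 × 61240/33030 = 3185.3 km³.
The anomaly ΔM(t) = M(t) − M_∞ decays as ΔM₀·e^(−t/τ) with ΔM₀ = 1718 − 3185.3 = −1467 km³.
At t = 0.0965 yr, e^(−t/τ) = e^(−1.855) = 0.1564, so ΔM = −229.5 km³ and M = 3185.3 − 229.5 = 2955.8 km³.

2960 km³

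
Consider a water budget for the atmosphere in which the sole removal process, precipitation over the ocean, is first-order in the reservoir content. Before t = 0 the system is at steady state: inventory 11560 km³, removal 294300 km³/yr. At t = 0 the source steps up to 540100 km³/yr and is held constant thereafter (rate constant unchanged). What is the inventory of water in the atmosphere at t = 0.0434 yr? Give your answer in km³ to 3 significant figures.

18000 km³

τ = M₀/F₀ = 11560/294300 = 0.03928 yr; rate constant k = 1/τ.
New steady state M_∞ = F₁/k = F₁·τ = 540100 × 0.03928 = 21215 km³.
M(t) = M_∞ + (M₀ − M_∞)·e^(−t/τ); t/τ = 0.0434/0.03928 = 1.105, so e^(−t/τ) = 0.3312.
M(t) = 21215 − 9655 × 0.3312 = 18017 km³.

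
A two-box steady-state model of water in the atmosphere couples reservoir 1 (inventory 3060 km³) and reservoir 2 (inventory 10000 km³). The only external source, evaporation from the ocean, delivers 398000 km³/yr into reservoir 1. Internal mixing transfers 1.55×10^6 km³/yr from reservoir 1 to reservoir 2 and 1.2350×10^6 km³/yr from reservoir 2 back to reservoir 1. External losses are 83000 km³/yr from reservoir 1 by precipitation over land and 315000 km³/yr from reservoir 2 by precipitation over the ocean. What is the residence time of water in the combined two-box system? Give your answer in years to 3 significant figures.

Treat the two boxes together as one reservoir: the mixing fluxes between them are internal recycling, so τ = ΣM / Σ(external losses).
M_total = 3060 + 10000 = 13060 km³.
ΣF_external_out = 83000 + 315000 = 398000 km³/yr.
τ = M_total / ΣF_ext = 13060 / 398000 = 0.03281 yr.

0.0328 yr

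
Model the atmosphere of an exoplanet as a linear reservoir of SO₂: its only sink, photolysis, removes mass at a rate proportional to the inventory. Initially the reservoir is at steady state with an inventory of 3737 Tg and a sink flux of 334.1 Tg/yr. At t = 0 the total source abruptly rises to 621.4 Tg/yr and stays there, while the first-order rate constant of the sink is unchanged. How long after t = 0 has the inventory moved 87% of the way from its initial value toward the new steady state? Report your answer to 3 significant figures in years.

τ = M₀/F₀ = 3737/334.1 = 11.19 yr.
The remaining gap fraction is e^(−t/τ); 87% covered ⇒ e^(−t/τ) = 0.130.
t = −τ ln(0.130) = 11.19 × 2.040 = 22.82 yr.

22.8 yr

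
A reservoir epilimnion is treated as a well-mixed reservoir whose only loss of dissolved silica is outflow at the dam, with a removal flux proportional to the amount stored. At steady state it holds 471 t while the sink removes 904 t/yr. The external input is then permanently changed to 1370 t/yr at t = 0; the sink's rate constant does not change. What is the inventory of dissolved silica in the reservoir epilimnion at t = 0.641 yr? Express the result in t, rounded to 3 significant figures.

The sink rate constant is k = F₀/M₀ = 904/471 = 1.919 yr⁻¹.
Solving dM/dt = F₁ − kM with M(0) = M₀ gives M(t) = F₁/k + (M₀ − F₁/k)·e^(−kt).
F₁/k = 1370/1.919 = 713.79 t; kt = 1.919 × 0.641 = 1.230, e^(−kt) = 0.2922.
M(0.641) = 713.79 + (471 − 713.79) × 0.2922 = 713.79 − 70.95 = 642.85 t.

643 t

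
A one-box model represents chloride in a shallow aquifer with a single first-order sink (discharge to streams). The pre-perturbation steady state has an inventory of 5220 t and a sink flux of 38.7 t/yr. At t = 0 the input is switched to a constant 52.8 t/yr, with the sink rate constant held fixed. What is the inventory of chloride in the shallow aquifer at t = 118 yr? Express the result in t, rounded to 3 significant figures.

τ = M₀/F₀ = 5220/38.7 = 134.9 yr; rate constant k = 1/τ.
New steady state M_∞ = F₁/k = F₁·τ = 52.8 × 134.9 = 7121.9 t.
M(t) = M_∞ + (M₀ − M_∞)·e^(−t/τ); t/τ = 118/134.9 = 0.8748, so e^(−t/τ) = 0.4169.
M(t) = 7121.9 − 1902 × 0.4169 = 6328.9 t.

6330 t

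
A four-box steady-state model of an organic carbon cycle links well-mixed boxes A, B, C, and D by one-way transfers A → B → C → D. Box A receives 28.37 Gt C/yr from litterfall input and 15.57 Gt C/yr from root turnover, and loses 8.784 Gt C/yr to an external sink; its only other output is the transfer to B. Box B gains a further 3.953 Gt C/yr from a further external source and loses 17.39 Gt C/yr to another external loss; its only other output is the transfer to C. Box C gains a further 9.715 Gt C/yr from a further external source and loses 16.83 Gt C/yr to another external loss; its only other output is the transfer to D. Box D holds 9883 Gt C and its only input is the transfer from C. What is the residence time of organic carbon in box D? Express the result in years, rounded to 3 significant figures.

Box A: F(A→B) = (28.37 + 15.57) − 8.784 = 35.156 Gt C/yr.
Box B: F(B→C) = (35.156 + 3.953) − 17.39 = 21.719 Gt C/yr.
Box C: F(C→D) = (21.719 + 9.715) − 16.83 = 14.604 Gt C/yr.
Box D throughput = its input = 14.604 Gt C/yr; τ = 9883 / 14.604 = 676.7 yr.

677 yr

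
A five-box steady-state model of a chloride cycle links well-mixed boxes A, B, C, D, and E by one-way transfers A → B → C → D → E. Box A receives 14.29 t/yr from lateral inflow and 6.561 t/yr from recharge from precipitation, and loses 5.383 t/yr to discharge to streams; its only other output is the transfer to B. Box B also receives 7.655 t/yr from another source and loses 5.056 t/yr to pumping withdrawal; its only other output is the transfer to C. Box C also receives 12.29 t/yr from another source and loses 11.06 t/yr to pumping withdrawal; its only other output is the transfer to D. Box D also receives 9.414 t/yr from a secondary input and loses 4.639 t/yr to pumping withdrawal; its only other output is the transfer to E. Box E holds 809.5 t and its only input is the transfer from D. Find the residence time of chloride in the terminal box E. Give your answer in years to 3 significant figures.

33.6 yr

Box A: F(A→B) = (14.29 + 6.561) − 5.383 = 15.468 t/yr.
Box B: F(B→C) = (15.468 + 7.655) − 5.056 = 18.067 t/yr.
Box C: F(C→D) = (18.067 + 12.29) − 11.06 = 19.297 t/yr.
Box D: F(D→E) = (19.297 + 9.414) − 4.639 = 24.072 t/yr.
Box E throughput = its input = 24.072 t/yr; τ = 809.5 / 24.072 = 33.63 yr.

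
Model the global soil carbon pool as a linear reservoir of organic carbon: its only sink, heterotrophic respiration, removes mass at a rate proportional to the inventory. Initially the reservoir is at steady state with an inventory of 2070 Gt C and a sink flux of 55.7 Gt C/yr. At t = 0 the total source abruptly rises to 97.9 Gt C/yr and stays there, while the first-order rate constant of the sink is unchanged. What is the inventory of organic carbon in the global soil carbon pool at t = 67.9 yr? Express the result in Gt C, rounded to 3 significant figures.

3390 Gt C

τ = M₀/F₀ = 2070/55.7 = 37.16 yr; rate constant k = 1/τ.
New steady state M_∞ = F₁/k = F₁·τ = 97.9 × 37.16 = 3638.3 Gt C.
M(t) = M_∞ + (M₀ − M_∞)·e^(−t/τ); t/τ = 67.9/37.16 = 1.827, so e^(−t/τ) = 0.1609.
M(t) = 3638.3 − 1568 × 0.1609 = 3386.0 Gt C.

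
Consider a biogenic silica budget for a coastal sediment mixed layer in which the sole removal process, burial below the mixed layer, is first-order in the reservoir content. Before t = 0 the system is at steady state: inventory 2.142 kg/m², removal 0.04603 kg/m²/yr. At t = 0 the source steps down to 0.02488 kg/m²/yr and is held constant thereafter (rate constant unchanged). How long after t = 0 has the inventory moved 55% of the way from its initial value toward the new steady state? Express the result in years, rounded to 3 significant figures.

τ = M₀/F₀ = 2.142/0.04603 = 46.53 yr.
The remaining gap fraction is e^(−t/τ); 55% covered ⇒ e^(−t/τ) = 0.450.
t = −τ ln(0.450) = 46.53 × 0.7985 = 37.16 yr.

37.2 yr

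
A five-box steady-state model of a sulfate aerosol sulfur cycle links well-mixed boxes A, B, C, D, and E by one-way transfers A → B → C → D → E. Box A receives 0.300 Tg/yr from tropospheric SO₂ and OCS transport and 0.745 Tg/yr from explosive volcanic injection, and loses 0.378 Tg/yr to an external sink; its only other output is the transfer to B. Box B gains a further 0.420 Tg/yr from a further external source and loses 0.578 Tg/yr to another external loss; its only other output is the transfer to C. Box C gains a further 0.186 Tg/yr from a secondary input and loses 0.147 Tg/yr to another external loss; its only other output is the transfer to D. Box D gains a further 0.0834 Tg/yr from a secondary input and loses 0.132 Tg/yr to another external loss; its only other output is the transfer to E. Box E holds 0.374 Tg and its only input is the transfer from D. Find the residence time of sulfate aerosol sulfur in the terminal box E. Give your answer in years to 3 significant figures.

0.749 yr

Box A: F(A→B) = (0.300 + 0.745) − 0.378 = 0.66700 Tg/yr.
Box B: F(B→C) = (0.66700 + 0.420) − 0.578 = 0.50900 Tg/yr.
Box C: F(C→D) = (0.50900 + 0.186) − 0.147 = 0.54800 Tg/yr.
Box D: F(D→E) = (0.54800 + 0.0834) − 0.132 = 0.49940 Tg/yr.
Box E throughput = its input = 0.49940 Tg/yr; τ = 0.374 / 0.49940 = 0.7489 yr.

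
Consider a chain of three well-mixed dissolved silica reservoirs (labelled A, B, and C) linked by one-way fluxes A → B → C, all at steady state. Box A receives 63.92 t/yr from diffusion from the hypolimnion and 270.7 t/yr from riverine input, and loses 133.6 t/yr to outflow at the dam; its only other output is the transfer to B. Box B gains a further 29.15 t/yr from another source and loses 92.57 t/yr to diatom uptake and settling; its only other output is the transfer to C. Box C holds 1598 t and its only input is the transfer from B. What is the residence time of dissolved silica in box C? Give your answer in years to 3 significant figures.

Box A: F(A→B) = (63.92 + 270.7) − 133.6 = 201.02 t/yr.
Box B: F(B→C) = (201.02 + 29.15) − 92.57 = 137.60 t/yr.
Box C throughput = its input = 137.60 t/yr; τ = 1598 / 137.60 = 11.61 yr.

11.6 yr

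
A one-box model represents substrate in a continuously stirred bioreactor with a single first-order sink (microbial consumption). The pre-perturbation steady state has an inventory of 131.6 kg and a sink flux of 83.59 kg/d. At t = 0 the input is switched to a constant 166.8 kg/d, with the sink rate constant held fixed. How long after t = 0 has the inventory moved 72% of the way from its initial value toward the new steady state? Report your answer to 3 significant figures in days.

τ = M₀/F₀ = 131.6/83.59 = 1.574 d.
The remaining gap fraction is e^(−t/τ); 72% covered ⇒ e^(−t/τ) = 0.280.
t = −τ ln(0.280) = 1.574 × 1.273 = 2.004 d.

2.00 d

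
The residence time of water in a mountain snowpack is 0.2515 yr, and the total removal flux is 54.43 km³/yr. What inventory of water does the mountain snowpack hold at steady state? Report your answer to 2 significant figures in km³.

τ = M/F ⇒ M = τ × F = 0.2515 × 54.43 = 13.69 km³.

14 km³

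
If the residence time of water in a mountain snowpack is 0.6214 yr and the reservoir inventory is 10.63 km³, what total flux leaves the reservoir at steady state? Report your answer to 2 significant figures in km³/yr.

F = M / τ = 10.63 / 0.6214 = 17.11 km³/yr.

17 km³/yr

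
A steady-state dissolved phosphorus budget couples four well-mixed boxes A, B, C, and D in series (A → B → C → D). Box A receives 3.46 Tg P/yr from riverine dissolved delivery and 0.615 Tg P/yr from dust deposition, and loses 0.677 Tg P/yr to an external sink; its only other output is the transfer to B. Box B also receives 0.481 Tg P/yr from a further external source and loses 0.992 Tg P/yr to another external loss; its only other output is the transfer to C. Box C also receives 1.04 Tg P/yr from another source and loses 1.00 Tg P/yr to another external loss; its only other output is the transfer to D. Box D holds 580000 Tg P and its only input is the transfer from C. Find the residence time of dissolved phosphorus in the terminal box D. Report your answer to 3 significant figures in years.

Box A: F(A→B) = (3.46 + 0.615) − 0.677 = 3.3980 Tg P/yr.
Box B: F(B→C) = (3.3980 + 0.481) − 0.992 = 2.8870 Tg P/yr.
Box C: F(C→D) = (2.8870 + 1.04) − 1.00 = 2.9270 Tg P/yr.
Box D throughput = its input = 2.9270 Tg P/yr; τ = 580000 / 2.9270 = 198200 yr.

198000 yr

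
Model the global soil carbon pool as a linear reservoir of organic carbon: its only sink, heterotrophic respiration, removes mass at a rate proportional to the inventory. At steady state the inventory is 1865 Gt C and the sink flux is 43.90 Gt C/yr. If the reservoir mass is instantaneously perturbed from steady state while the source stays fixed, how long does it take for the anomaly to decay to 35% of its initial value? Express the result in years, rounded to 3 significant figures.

For a linear reservoir the anomaly decays as exp(−t/τ) with τ = M/F = 1865/43.90 = 42.48 yr.
exp(−t/τ) = 0.35 ⇒ t = −τ ln(0.35) = 42.48 × 1.050 = 44.60 yr.

44.6 yr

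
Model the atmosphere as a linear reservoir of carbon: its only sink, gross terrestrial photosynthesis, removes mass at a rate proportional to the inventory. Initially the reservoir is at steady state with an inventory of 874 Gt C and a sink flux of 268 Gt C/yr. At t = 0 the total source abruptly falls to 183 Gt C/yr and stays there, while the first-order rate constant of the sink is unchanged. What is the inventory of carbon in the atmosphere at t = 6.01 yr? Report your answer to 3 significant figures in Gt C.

The sink rate constant is k = F₀/M₀ = 268/874 = 0.3066 yr⁻¹.
Solving dM/dt = F₁ − kM with M(0) = M₀ gives M(t) = F₁/k + (M₀ − F₁/k)·e^(−kt).
F₁/k = 183/0.3066 = 596.80 Gt C; kt = 0.3066 × 6.01 = 1.843, e^(−kt) = 0.1584.
M(6.01) = 596.80 + (874 − 596.80) × 0.1584 = 596.80 + 43.90 = 640.70 Gt C.

641 Gt C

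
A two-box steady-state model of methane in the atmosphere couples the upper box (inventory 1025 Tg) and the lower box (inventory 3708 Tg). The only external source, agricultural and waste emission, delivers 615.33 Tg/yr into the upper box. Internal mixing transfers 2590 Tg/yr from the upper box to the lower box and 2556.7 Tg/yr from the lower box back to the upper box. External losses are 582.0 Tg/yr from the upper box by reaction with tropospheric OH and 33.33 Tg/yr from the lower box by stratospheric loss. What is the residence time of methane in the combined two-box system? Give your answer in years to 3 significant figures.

7.69 yr

Treat the two boxes together as one reservoir: the mixing fluxes between them are internal recycling, so τ = ΣM / Σ(external losses).
M_total = 1025 + 3708 = 4733.0 Tg.
ΣF_external_out = 582.0 + 33.33 = 615.33 Tg/yr.
τ = M_total / ΣF_ext = 4733.0 / 615.33 = 7.692 yr.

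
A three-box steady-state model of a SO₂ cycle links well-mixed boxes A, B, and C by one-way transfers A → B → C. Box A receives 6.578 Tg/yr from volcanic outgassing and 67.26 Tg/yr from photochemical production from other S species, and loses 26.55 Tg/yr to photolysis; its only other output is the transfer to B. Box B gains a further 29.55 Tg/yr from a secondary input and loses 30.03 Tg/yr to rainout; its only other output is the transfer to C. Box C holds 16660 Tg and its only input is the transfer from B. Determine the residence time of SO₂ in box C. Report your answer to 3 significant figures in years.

356 yr

Box A: F(A→B) = (6.578 + 67.26) − 26.55 = 47.288 Tg/yr.
Box B: F(B→C) = (47.288 + 29.55) − 30.03 = 46.808 Tg/yr.
Box C throughput = its input = 46.808 Tg/yr; τ = 16660 / 46.808 = 355.9 yr.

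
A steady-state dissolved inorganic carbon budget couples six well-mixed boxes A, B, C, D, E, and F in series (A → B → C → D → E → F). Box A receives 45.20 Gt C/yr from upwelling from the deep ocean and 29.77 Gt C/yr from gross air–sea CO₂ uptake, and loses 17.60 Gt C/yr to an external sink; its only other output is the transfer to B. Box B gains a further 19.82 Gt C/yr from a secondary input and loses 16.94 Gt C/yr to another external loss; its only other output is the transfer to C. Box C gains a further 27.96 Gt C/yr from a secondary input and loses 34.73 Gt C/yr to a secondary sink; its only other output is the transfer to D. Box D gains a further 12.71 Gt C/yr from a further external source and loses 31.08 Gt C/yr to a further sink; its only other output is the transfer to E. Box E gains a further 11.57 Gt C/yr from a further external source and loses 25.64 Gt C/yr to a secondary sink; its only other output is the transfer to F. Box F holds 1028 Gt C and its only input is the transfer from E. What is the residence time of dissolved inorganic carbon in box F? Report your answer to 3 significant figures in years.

Box A: F(A→B) = (45.20 + 29.77) − 17.60 = 57.370 Gt C/yr.
Box B: F(B→C) = (57.370 + 19.82) − 16.94 = 60.250 Gt C/yr.
Box C: F(C→D) = (60.250 + 27.96) − 34.73 = 53.480 Gt C/yr.
Box D: F(D→E) = (53.480 + 12.71) − 31.08 = 35.110 Gt C/yr.
Box E: F(E→F) = (35.110 + 11.57) − 25.64 = 21.040 Gt C/yr.
Box F throughput = its input = 21.040 Gt C/yr; τ = 1028 / 21.040 = 48.86 yr.

48.9 yr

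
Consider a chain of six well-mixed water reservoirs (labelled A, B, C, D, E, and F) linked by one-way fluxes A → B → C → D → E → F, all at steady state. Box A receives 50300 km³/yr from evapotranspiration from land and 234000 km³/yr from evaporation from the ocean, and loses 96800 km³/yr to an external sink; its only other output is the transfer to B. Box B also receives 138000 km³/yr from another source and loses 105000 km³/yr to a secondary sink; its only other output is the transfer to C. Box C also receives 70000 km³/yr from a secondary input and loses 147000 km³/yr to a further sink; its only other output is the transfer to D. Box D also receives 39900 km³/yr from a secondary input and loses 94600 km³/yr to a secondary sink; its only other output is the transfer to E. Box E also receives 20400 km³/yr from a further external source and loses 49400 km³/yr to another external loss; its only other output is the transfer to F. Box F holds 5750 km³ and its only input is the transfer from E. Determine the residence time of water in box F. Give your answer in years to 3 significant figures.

Box A: F(A→B) = (50300 + 234000) − 96800 = 187500 km³/yr.
Box B: F(B→C) = (187500 + 138000) − 105000 = 220500 km³/yr.
Box C: F(C→D) = (220500 + 70000) − 147000 = 143500 km³/yr.
Box D: F(D→E) = (143500 + 39900) − 94600 = 88800 km³/yr.
Box E: F(E→F) = (88800 + 20400) − 49400 = 59800 km³/yr.
Box F throughput = its input = 59800 km³/yr; τ = 5750 / 59800 = 0.09615 yr.

0.0962 yr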